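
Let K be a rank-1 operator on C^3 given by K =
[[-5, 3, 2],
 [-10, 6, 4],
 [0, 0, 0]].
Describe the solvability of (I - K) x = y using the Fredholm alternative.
(I - K) is singular (det(I - K) = 0, i.e. 1 ∈ sigma(K)). (I - K) x = y is solvable iff y ⊥ ker((I - K)^*) = span{(-5, 3, 2)}, i.e. iff -5y_1 + 3y_2 + 2y_3 = 0. When solvable, the solutions are x = y + c·(1, 2, 0), c arbitrary (ker(I - K) = span{(1, 2, 0)}, dimension 1).

K has rank 1, so it is an outer product K = u v^T: every row of K is a multiple of one row vector. Reading off the entries, u = (1, 2, 0) and v = (-5, 3, 2) (row i of K equals u_i·v^T). A rank-one matrix u v^T satisfies K u = u (v·u) and kills the (2)-dimensional subspace v^⊥, so its characteristic polynomial is lambda^2 (lambda - v·u) with v·u = tr K = 1. Hence the eigenvalues of I - K are 1 (multiplicity 2) and 1 - (1) = 0, so det(I - K) = 0. (Direct check: I - K =
[[6, -3, -2],
 [10, -5, -4],
 [0, 0, 1]]
has determinant 0.) So 1 is an eigenvalue of K and (I - K) is not invertible. The finite-dimensional Fredholm alternative says: either (I - K) is invertible, or ker(I - K) ≠ {0} and then range(I - K) = ker((I - K)^*)^⊥, with dim ker(I - K) = dim ker((I - K)^*). We are in the second case, so we need both kernels. Kernel of I - K: (I - K) u = u - u (v·u) = u - u = 0, so ker(I - K) = span{u} = span{(1, 2, 0)} (it is exactly 1-dimensional because rank(I - K) = 2). Kernel of the adjoint: K is real, so (I - K)^* = I - K^T = I - v u^T, and (I - v u^T) v = v - v (u·v) = 0; hence ker((I - K)^*) = span{v} = span{(-5, 3, 2)}. Therefore (I - K) x = y is solvable iff <y, v> = 0, i.e. iff -5y_1 + 3y_2 + 2y_3 = 0. When this holds, K y = u (v·y) = 0, so (I - K) y = y and x = y is a particular solution; the full solution set is the line x = y + c·u = y + c·(1, 2, 0), c ∈ C.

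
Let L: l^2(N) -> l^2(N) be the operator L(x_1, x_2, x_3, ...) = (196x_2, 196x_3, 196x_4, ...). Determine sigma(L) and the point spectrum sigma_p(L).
sigma(L) = closed disk {z in C : |z| ≤ 196}; sigma_p(L) = open disk {z in C : |z| < 196}

Note L = 196·V where V is the unit left shift (V x)_k = x_{k+1}; so sigma(L) = 196·sigma(V) and ||L|| = 196||V||. ||L x||^2 = 38416sum_{k≥2} |x_k|^2 ≤ 38416||x||^2, with equality on {x : x_1 = 0}, so ||L|| = 196. For any lambda with |lambda| < 196, set r = lambda/196 (|r| < 1); the vector x = (1, r, r^2, ...) is in l^2 and satisfies L x = 196(r, r^2, ...) = lambda x, so lambda is an eigenvalue. On the boundary |lambda| = 196 the geometric series diverges, so no l^2 eigenvector exists, but these lambda lie in the approximate point spectrum. Hence sigma(L) is the closed disk of radius 196 and sigma_p(L) is the open disk.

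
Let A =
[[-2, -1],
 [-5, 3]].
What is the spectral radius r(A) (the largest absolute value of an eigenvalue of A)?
r(A) = (1 + sqrt(45))/2 ≈ 3.8541

The eigenvalues of A are the roots of its characteristic polynomial. With M = A (coefficients from the trace and determinant):
  p(λ) = det(λ I - M) = λ^2 - λ - 11.
For λ^2 - λ - 11 the discriminant is 45. It is nonnegative but not a perfect square, so the roots are real and irrational: λ = (1 ± sqrt(45))/2 ≈ 3.8541, -2.8541.
Thus the eigenvalues (to 4 decimals) are 3.8541 (modulus 3.8541); -2.8541 (modulus 2.8541). The spectral radius is the largest modulus: r(A) = (1 + sqrt(45))/2 ≈ 3.8541. (Cross-check: r(A) ≤ ||A||_2 ≈ 5.9667; equality holds whenever A is normal, though it can also hold for some non-normal A.)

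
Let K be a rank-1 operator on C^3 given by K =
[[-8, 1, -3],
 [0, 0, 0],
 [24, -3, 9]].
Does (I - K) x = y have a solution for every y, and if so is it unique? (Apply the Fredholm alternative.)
(I - K) is singular (det(I - K) = 0, i.e. 1 ∈ sigma(K)). (I - K) x = y is solvable iff y ⊥ ker((I - K)^*) = span{(-8, 1, -3)}, i.e. iff -8y_1 + y_2 - 3y_3 = 0. When solvable, the solutions are x = y + c·(1, 0, -3), c arbitrary (ker(I - K) = span{(1, 0, -3)}, dimension 1).

K has rank 1, so it is an outer product K = u v^T: every row of K is a multiple of one row vector. Reading off the entries, u = (1, 0, -3) and v = (-8, 1, -3) (row i of K equals u_i·v^T). A rank-one matrix u v^T satisfies K u = u (v·u) and kills the (2)-dimensional subspace v^⊥, so its characteristic polynomial is lambda^2 (lambda - v·u) with v·u = tr K = 1. Hence the eigenvalues of I - K are 1 (multiplicity 2) and 1 - (1) = 0, so det(I - K) = 0. (Direct check: I - K =
[[9, -1, 3],
 [0, 1, 0],
 [-24, 3, -8]]
has determinant 0.) So 1 is an eigenvalue of K and (I - K) is not invertible. The finite-dimensional Fredholm alternative says: either (I - K) is invertible, or ker(I - K) ≠ {0} and then range(I - K) = ker((I - K)^*)^⊥, with dim ker(I - K) = dim ker((I - K)^*). We are in the second case, so we need both kernels. Kernel of I - K: (I - K) u = u - u (v·u) = u - u = 0, so ker(I - K) = span{u} = span{(1, 0, -3)} (it is exactly 1-dimensional because rank(I - K) = 2). Kernel of the adjoint: K is real, so (I - K)^* = I - K^T = I - v u^T, and (I - v u^T) v = v - v (u·v) = 0; hence ker((I - K)^*) = span{v} = span{(-8, 1, -3)}. Therefore (I - K) x = y is solvable iff <y, v> = 0, i.e. iff -8y_1 + y_2 - 3y_3 = 0. When this holds, K y = u (v·y) = 0, so (I - K) y = y and x = y is a particular solution; the full solution set is the line x = y + c·u = y + c·(1, 0, -3), c ∈ C.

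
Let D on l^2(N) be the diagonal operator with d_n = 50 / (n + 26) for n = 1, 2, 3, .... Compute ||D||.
||D|| = 50/27 (attained at n = 1)

For D diagonal, ||D|| = sup_n |d_n| = sup_n 50/(n + 26). This is positive and strictly decreasing in n, so the supremum is attained at n = 1: d_1 = 50/(1 + 26) = 50/27. Hence ||D|| = 50/27.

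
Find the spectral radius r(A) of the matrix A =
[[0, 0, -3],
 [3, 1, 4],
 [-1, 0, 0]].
r(A) = sqrt(12)/2 ≈ 1.7321

The eigenvalues of A are the roots of its characteristic polynomial. With M = A (coefficients from the trace, the sum of principal 2x2 minors, and det A):
  p(λ) = det(λ I - M) = λ^3 - λ^2 - 3λ + 3.
By the rational root theorem any rational root is an integer divisor of 3. Testing λ = 1: p(1) = 1 - 1 - 3 + 3 = 0, so λ = 1 is a root. Dividing out (λ - 1) leaves p(λ) = (λ - 1)(λ^2 - 3). For λ^2 - 3 the discriminant is 12. It is nonnegative but not a perfect square, so the roots are real and irrational: λ = ± sqrt(12)/2 ≈ 1.7321, -1.7321.
Thus the eigenvalues (to 4 decimals) are 1.7321 (modulus 1.7321); -1.7321 (modulus 1.7321); 1 (modulus 1). The spectral radius is the largest modulus: r(A) = sqrt(12)/2 ≈ 1.7321. (Cross-check: r(A) ≤ ||A||_2 ≈ 5.6949; equality holds whenever A is normal, though it can also hold for some non-normal A.)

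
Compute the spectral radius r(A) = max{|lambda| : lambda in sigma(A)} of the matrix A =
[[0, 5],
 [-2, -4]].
r(A) = sqrt(10) ≈ 3.1623

The eigenvalues of A are the roots of its characteristic polynomial. With M = A (coefficients from the trace and determinant):
  p(λ) = det(λ I - M) = λ^2 + 4λ + 10.
For λ^2 + 4λ + 10 the discriminant is -24. It is negative, so the roots are the complex-conjugate pair λ = -2 ± (sqrt(24)/2) i ≈ -2 ± 2.4495i. For a conjugate pair the product of the roots equals the constant term, so |λ|^2 = 10 and |λ| = sqrt(10) ≈ 3.1623.
Thus the eigenvalues (to 4 decimals) are -2 ± 2.4495i (modulus 3.1623). The spectral radius is the largest modulus: r(A) = sqrt(10) ≈ 3.1623. (Cross-check: r(A) ≤ ||A||_2 ≈ 6.5311; equality holds whenever A is normal, though it can also hold for some non-normal A.)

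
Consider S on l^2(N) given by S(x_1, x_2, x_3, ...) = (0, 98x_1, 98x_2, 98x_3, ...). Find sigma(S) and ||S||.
sigma(S) = closed disk {z in C : |z| ≤ 98}; ||S|| = 98

Note S = 98·U where U is the unit right shift (U x)_k = x_{k-1} (with x_0 := 0); so ||S|| = 98||U|| and sigma(S) = 98·sigma(U). ||S x||^2 = sum_{k≥1} |98x_k|^2 = 9604||x||^2, so ||S|| = 98 and sigma(S) ⊂ {|z| ≤ 98}. For any |lambda| < 98, the equation (S - lambda I) x = 0 forces x_1 = 0, then 98x_k = lambda x_{k+1} ⇒ x = 0, so S has no eigenvalues. But (S - lambda I) is not surjective for |lambda| < 98: solving (S - lambda I) x = e_1 would require x_n proportional to (lambda/98)^(-n), which is not in l^2. So every |lambda| < 98 lies in the residual spectrum. The boundary |lambda| = 98 is in the approximate point spectrum (the spectrum is closed). Hence sigma(S) is the closed disk of radius 98.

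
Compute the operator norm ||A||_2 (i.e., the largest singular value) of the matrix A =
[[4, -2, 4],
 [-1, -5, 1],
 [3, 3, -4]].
||A||_2 ≈ 7.7974 (= sqrt(largest eigenvalue of A^T A))

||A||_2 = sigma_max(A) = sqrt(lambda_max(A^T A)). Form the symmetric matrix M = A^T A =
[[26, 6, 3],
 [6, 38, -25],
 [3, -25, 33]].
Its characteristic polynomial (trace, sum of principal 2x2 minors, determinant of M give the coefficients) is
  p(λ) = det(λ I - M) = λ^3 - 97λ^2 + 2430λ - 13924.
No integer candidate from the rational root theorem (±divisors of 13924) is a root, so the roots are irrational. The cubic discriminant is Δ = 1173109460 > 0, so there are three distinct real roots. p(8) = -180 and p(9) = 818 have opposite signs, so a root lies in (8, 9); Newton's method refines it to λ ≈ 8.1702. p(28) = 20 and p(29) = -642 have opposite signs, so a root lies in (28, 29); Newton's method refines it to λ ≈ 28.0308. p(60) = -1324 and p(61) = 350 have opposite signs, so a root lies in (60, 61); Newton's method refines it to λ ≈ 60.7991. Check (Vieta): the three roots sum to 97, matching tr M = 97.
So the eigenvalues of A^T A are ≈ 8.1702, 28.0308, 60.7991 (all ≥ 0, as they must be for A^T A). The largest is λ_max ≈ 60.7991, hence ||A||_2 = sqrt(λ_max) ≈ 7.7974.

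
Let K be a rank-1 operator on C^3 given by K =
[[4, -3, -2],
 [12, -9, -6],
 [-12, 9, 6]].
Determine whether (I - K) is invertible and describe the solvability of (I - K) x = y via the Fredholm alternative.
(I - K) is singular (det(I - K) = 0, i.e. 1 ∈ sigma(K)). (I - K) x = y is solvable iff y ⊥ ker((I - K)^*) = span{(4, -3, -2)}, i.e. iff 4y_1 - 3y_2 - 2y_3 = 0. When solvable, the solutions are x = y + c·(1, 3, -3), c arbitrary (ker(I - K) = span{(1, 3, -3)}, dimension 1).

K has rank 1, so it is an outer product K = u v^T: every row of K is a multiple of one row vector. Reading off the entries, u = (1, 3, -3) and v = (4, -3, -2) (row i of K equals u_i·v^T). A rank-one matrix u v^T satisfies K u = u (v·u) and kills the (2)-dimensional subspace v^⊥, so its characteristic polynomial is lambda^2 (lambda - v·u) with v·u = tr K = 1. Hence the eigenvalues of I - K are 1 (multiplicity 2) and 1 - (1) = 0, so det(I - K) = 0. (Direct check: I - K =
[[-3, 3, 2],
 [-12, 10, 6],
 [12, -9, -5]]
has determinant 0.) So 1 is an eigenvalue of K and (I - K) is not invertible. The finite-dimensional Fredholm alternative says: either (I - K) is invertible, or ker(I - K) ≠ {0} and then range(I - K) = ker((I - K)^*)^⊥, with dim ker(I - K) = dim ker((I - K)^*). We are in the second case, so we need both kernels. Kernel of I - K: (I - K) u = u - u (v·u) = u - u = 0, so ker(I - K) = span{u} = span{(1, 3, -3)} (it is exactly 1-dimensional because rank(I - K) = 2). Kernel of the adjoint: K is real, so (I - K)^* = I - K^T = I - v u^T, and (I - v u^T) v = v - v (u·v) = 0; hence ker((I - K)^*) = span{v} = span{(4, -3, -2)}. Therefore (I - K) x = y is solvable iff <y, v> = 0, i.e. iff 4y_1 - 3y_2 - 2y_3 = 0. When this holds, K y = u (v·y) = 0, so (I - K) y = y and x = y is a particular solution; the full solution set is the line x = y + c·u = y + c·(1, 3, -3), c ∈ C.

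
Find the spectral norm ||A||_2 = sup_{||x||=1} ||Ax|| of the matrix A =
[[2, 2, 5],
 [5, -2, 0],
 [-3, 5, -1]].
||A||_2 ≈ 7.6211 (= sqrt(largest eigenvalue of A^T A))

||A||_2 = sigma_max(A) = sqrt(lambda_max(A^T A)). Form the symmetric matrix M = A^T A =
[[38, -21, 13],
 [-21, 33, 5],
 [13, 5, 26]].
Its characteristic polynomial (trace, sum of principal 2x2 minors, determinant of M give the coefficients) is
  p(λ) = det(λ I - M) = λ^3 - 97λ^2 + 2465λ - 11881.
No integer candidate from the rational root theorem (±divisors of 11881) is a root, so the roots are irrational. The cubic discriminant is Δ = 1208997616 > 0, so there are three distinct real roots. p(6) = -367 and p(7) = 964 have opposite signs, so a root lies in (6, 7); Newton's method refines it to λ ≈ 6.2644. p(32) = 439 and p(33) = -232 have opposite signs, so a root lies in (32, 33); Newton's method refines it to λ ≈ 32.654. p(58) = -107 and p(59) = 1276 have opposite signs, so a root lies in (58, 59); Newton's method refines it to λ ≈ 58.0816. Check (Vieta): the three roots sum to 97, matching tr M = 97.
So the eigenvalues of A^T A are ≈ 6.2644, 32.654, 58.0816 (all ≥ 0, as they must be for A^T A). The largest is λ_max ≈ 58.0816, hence ||A||_2 = sqrt(λ_max) ≈ 7.6211.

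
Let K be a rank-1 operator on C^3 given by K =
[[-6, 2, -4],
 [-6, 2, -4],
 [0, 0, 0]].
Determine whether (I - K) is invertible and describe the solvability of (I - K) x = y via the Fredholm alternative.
(I - K) is invertible (det(I - K) = 5 ≠ 0), so for every y in C^3 the equation (I - K) x = y has a unique solution.

K has rank 1, so it is an outer product K = u v^T: every row of K is a multiple of one row vector. Reading off the entries, u = (-2, -2, 0) and v = (3, -1, 2) (row i of K equals u_i·v^T). A rank-one matrix u v^T satisfies K u = u (v·u) and kills the (2)-dimensional subspace v^⊥, so its characteristic polynomial is lambda^2 (lambda - v·u) with v·u = tr K = -4. Hence the eigenvalues of I - K are 1 (multiplicity 2) and 1 - (-4) = 5, so det(I - K) = 5. (Direct check: I - K =
[[7, -2, 4],
 [6, -1, 4],
 [0, 0, 1]]
has determinant 5.) The finite-dimensional Fredholm alternative says: either (I - K) is invertible, or ker(I - K) ≠ {0} and then range(I - K) = ker((I - K)^*)^⊥, with dim ker(I - K) = dim ker((I - K)^*). Since det(I - K) ≠ 0, 1 is not an eigenvalue of K and ker(I - K) = {0}, so we are in the first case: for every y there is a unique x = (I - K)^(-1) y. Explicitly, by the Sherman–Morrison formula, (I - u v^T)^(-1) = I + u v^T/(1 - v·u), i.e. (I - K)^(-1) = I + K/(5).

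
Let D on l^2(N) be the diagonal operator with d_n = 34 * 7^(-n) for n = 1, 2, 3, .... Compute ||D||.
||D|| = 34/7 (attained at n = 1)

For D diagonal, ||D|| = sup_n |d_n|. The sequence d_n = 34 * 7^(-n) is positive and strictly decreasing (ratio 7^(-1) < 1), so the supremum is d_1 = 34/7. Hence ||D|| = 34/7.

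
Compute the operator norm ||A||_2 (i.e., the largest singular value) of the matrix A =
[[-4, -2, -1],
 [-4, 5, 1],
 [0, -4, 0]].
||A||_2 ≈ 7.2708 (= sqrt(largest eigenvalue of A^T A))

||A||_2 = sigma_max(A) = sqrt(lambda_max(A^T A)). Form the symmetric matrix M = A^T A =
[[32, -12, 0],
 [-12, 45, 7],
 [0, 7, 2]].
Its characteristic polynomial (trace, sum of principal 2x2 minors, determinant of M give the coefficients) is
  p(λ) = det(λ I - M) = λ^3 - 79λ^2 + 1401λ - 1024.
No integer candidate from the rational root theorem (±divisors of 1024) is a root, so the roots are irrational. The cubic discriminant is Δ = 1242540269 > 0, so there are three distinct real roots. p(0) = -1024 and p(1) = 299 have opposite signs, so a root lies in (0, 1); Newton's method refines it to λ ≈ 0.7635. p(25) = 251 and p(26) = -426 have opposite signs, so a root lies in (25, 26); Newton's method refines it to λ ≈ 25.3717. p(52) = -1180 and p(53) = 195 have opposite signs, so a root lies in (52, 53); Newton's method refines it to λ ≈ 52.8649. Check (Vieta): the three roots sum to 79, matching tr M = 79.
So the eigenvalues of A^T A are ≈ 0.7635, 25.3717, 52.8649 (all ≥ 0, as they must be for A^T A). The largest is λ_max ≈ 52.8649, hence ||A||_2 = sqrt(λ_max) ≈ 7.2708.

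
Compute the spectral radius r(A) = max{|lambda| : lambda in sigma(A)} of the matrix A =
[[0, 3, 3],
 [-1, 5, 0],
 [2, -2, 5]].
r(A) ≈ 6.2489

The eigenvalues of A are the roots of its characteristic polynomial. With M = A (coefficients from the trace, the sum of principal 2x2 minors, and det A):
  p(λ) = det(λ I - M) = λ^3 - 10λ^2 + 22λ + 9.
No integer candidate from the rational root theorem (±divisors of 9) is a root, so the roots are irrational. The cubic discriminant is Δ = 3981 > 0, so there are three distinct real roots. p(-1) = -24 and p(0) = 9 have opposite signs, so a root lies in (-1, 0); Newton's method refines it to λ ≈ -0.3511. p(4) = 1 and p(5) = -6 have opposite signs, so a root lies in (4, 5); Newton's method refines it to λ ≈ 4.1022. p(6) = -3 and p(7) = 16 have opposite signs, so a root lies in (6, 7); Newton's method refines it to λ ≈ 6.2489. Check (Vieta): the three roots sum to 10, matching tr M = 10.
Thus the eigenvalues (to 4 decimals) are -0.3511 (modulus 0.3511); 4.1022 (modulus 4.1022); 6.2489 (modulus 6.2489). The spectral radius is the largest modulus: r(A) ≈ 6.2489. (Cross-check: r(A) ≤ ||A||_2 ≈ 6.5011; equality holds whenever A is normal, though it can also hold for some non-normal A.)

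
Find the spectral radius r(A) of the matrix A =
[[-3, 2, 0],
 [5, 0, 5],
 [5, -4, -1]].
r(A) = sqrt(13) ≈ 3.6056

The eigenvalues of A are the roots of its characteristic polynomial. With M = A (coefficients from the trace, the sum of principal 2x2 minors, and det A):
  p(λ) = det(λ I - M) = λ^3 + 4λ^2 + 13λ.
The constant term is 0, so λ = 0 is a root. Dividing out λ leaves p(λ) = λ(λ^2 + 4λ + 13). For λ^2 + 4λ + 13 the discriminant is -36. It is negative, so the roots are the complex-conjugate pair λ = -2 ± (sqrt(36)/2) i ≈ -2 ± 3i. For a conjugate pair the product of the roots equals the constant term, so |λ|^2 = 13 and |λ| = sqrt(13) ≈ 3.6056.
Thus the eigenvalues (to 4 decimals) are -2 ± 3i (modulus 3.6056); 0 (modulus 0). The spectral radius is the largest modulus: r(A) = sqrt(13) ≈ 3.6056. (Cross-check: r(A) ≤ ||A||_2 ≈ 8.7911; equality holds whenever A is normal, though it can also hold for some non-normal A.)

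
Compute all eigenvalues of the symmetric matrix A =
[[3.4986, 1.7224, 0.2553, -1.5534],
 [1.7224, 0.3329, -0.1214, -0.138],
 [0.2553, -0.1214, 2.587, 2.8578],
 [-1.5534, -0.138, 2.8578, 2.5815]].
sigma(A) ≈ {-1, 0, 4, 6}

A is real symmetric, so its spectrum consists of real eigenvalues. Expanding the characteristic polynomial of the displayed matrix gives
  det(λ I - A) = p(λ) = λ^4 + (-9)λ^3 + (14)λ^2 + (23.998)λ + (-0.0015).
Solving p(λ) = 0 yields eigenvalues ≈ -1, 0, 4, 6. (A is shown rounded to 4 decimals, so these recover the underlying integer eigenvalues to within that precision.)
Verification: the trace of A = 9 equals the sum of eigenvalues 9, and det(A) ≈ -0.0015 matches the eigenvalue product 0.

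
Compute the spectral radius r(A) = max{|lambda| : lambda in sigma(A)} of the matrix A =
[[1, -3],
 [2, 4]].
r(A) = sqrt(10) ≈ 3.1623

The eigenvalues of A are the roots of its characteristic polynomial. With M = A (coefficients from the trace and determinant):
  p(λ) = det(λ I - M) = λ^2 - 5λ + 10.
For λ^2 - 5λ + 10 the discriminant is -15. It is negative, so the roots are the complex-conjugate pair λ = 5/2 ± (sqrt(15)/2) i ≈ 2.5 ± 1.9365i. For a conjugate pair the product of the roots equals the constant term, so |λ|^2 = 10 and |λ| = sqrt(10) ≈ 3.1623.
Thus the eigenvalues (to 4 decimals) are 2.5 ± 1.9365i (modulus 3.1623). The spectral radius is the largest modulus: r(A) = sqrt(10) ≈ 3.1623. (Cross-check: r(A) ≤ ||A||_2 ≈ 5.1167; equality holds whenever A is normal, though it can also hold for some non-normal A.)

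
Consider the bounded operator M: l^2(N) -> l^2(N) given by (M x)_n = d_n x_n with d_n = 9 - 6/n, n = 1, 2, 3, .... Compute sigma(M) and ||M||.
sigma(M) = {9 - 6/n : n ≥ 1} ∪ {9}; ||M|| = 9

A bounded diagonal operator on l^2 with diagonal entries d_n has spectrum equal to the closure of {d_n : n ≥ 1}: every d_n is an eigenvalue (with eigenvector e_n), so {d_n} ⊂ sigma(M); the spectrum is closed, so its closure is too; and for lambda not in the closure, (M - lambda I) has bounded inverse (the diagonal entries 1/(d_n - lambda) are bounded). For our sequence d_n = 9 - 6/n, n = 1, 2, 3, ...:
  - {d_n} = {9 - 6/n : n ≥ 1}; the only limit point is 9
  - closure = {9 - 6/n : n ≥ 1} ∪ {9}
For the norm: a diagonal operator has ||M|| = sup_n |d_n|. Here d_n = 9 - 6/n increases monotonically from d_1 = 3 toward 9, with all terms in [3, 9); so sup_n |d_n| = 9 (the supremum is the limit, not attained). So ||M|| = 9.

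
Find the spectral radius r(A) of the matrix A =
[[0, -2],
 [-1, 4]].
r(A) = (4 + sqrt(24))/2 ≈ 4.4495

The eigenvalues of A are the roots of its characteristic polynomial. With M = A (coefficients from the trace and determinant):
  p(λ) = det(λ I - M) = λ^2 - 4λ - 2.
For λ^2 - 4λ - 2 the discriminant is 24. It is nonnegative but not a perfect square, so the roots are real and irrational: λ = (4 ± sqrt(24))/2 ≈ 4.4495, -0.4495.
Thus the eigenvalues (to 4 decimals) are 4.4495 (modulus 4.4495); -0.4495 (modulus 0.4495). The spectral radius is the largest modulus: r(A) = (4 + sqrt(24))/2 ≈ 4.4495. (Cross-check: r(A) ≤ ||A||_2 ≈ 4.5616; equality holds whenever A is normal, though it can also hold for some non-normal A.)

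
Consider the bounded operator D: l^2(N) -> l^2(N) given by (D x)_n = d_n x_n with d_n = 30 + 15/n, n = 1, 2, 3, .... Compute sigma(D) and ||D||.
sigma(D) = {30 + 15/n : n ≥ 1} ∪ {30}; ||D|| = 45

A bounded diagonal operator on l^2 with diagonal entries d_n has spectrum equal to the closure of {d_n : n ≥ 1}: every d_n is an eigenvalue (with eigenvector e_n), so {d_n} ⊂ sigma(D); the spectrum is closed, so its closure is too; and for lambda not in the closure, (D - lambda I) has bounded inverse (the diagonal entries 1/(d_n - lambda) are bounded). For our sequence d_n = 30 + 15/n, n = 1, 2, 3, ...:
  - {d_n} = {30 + 15/n : n ≥ 1}; the only limit point is 30
  - closure = {30 + 15/n : n ≥ 1} ∪ {30}
For the norm: a diagonal operator has ||D|| = sup_n |d_n|. Here d_n = 30 + 15/n is positive and decreasing, so sup_n |d_n| = d_1 = 30 + 15 = 45. So ||D|| = 45.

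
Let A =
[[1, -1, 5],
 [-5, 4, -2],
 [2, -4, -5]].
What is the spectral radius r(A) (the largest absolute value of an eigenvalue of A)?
r(A) ≈ 7.2405

The eigenvalues of A are the roots of its characteristic polynomial. With M = A (coefficients from the trace, the sum of principal 2x2 minors, and det A):
  p(λ) = det(λ I - M) = λ^3 - 44λ - 61.
No integer candidate from the rational root theorem (±divisors of 61) is a root, so the roots are irrational. The cubic discriminant is Δ = 240269 > 0, so there are three distinct real roots. p(-6) = -13 and p(-5) = 34 have opposite signs, so a root lies in (-6, -5); Newton's method refines it to λ ≈ -5.7839. p(-2) = 19 and p(-1) = -18 have opposite signs, so a root lies in (-2, -1); Newton's method refines it to λ ≈ -1.4566. p(7) = -26 and p(8) = 99 have opposite signs, so a root lies in (7, 8); Newton's method refines it to λ ≈ 7.2405. Check (Vieta): the three roots sum to 0, matching tr M = 0.
Thus the eigenvalues (to 4 decimals) are -5.7839 (modulus 5.7839); -1.4566 (modulus 1.4566); 7.2405 (modulus 7.2405). The spectral radius is the largest modulus: r(A) ≈ 7.2405. (Cross-check: r(A) ≤ ||A||_2 ≈ 7.8102; equality holds whenever A is normal, though it can also hold for some non-normal A.)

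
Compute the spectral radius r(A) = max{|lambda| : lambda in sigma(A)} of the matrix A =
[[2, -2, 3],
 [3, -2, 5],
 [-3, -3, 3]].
r(A) ≈ 4.914

The eigenvalues of A are the roots of its characteristic polynomial. With M = A (coefficients from the trace, the sum of principal 2x2 minors, and det A):
  p(λ) = det(λ I - M) = λ^3 - 3λ^2 + 26λ - 21.
No integer candidate from the rational root theorem (±divisors of 21) is a root, so the roots are irrational. The cubic discriminant is Δ = -48911 < 0, so there is one real root and a complex-conjugate pair. p(0) = -21 and p(1) = 3 have opposite signs, so a root lies in (0, 1); Newton's method refines it to λ ≈ 0.8697. Dividing out (λ - (0.8697)) leaves approximately λ^2 - 2.1303λ + 24.1473. For λ^2 - 2.1303λ + 24.1473 the discriminant is -92.051. It is negative, so the remaining roots are the complex-conjugate pair λ ≈ 1.0652 ± 4.7972i. Their product equals the constant term, so |λ|^2 ≈ 24.1473 and |λ| ≈ 4.914.
Thus the eigenvalues (to 4 decimals) are 0.8697 (modulus 0.8697); 1.0652 ± 4.7972i (modulus 4.914). The spectral radius is the largest modulus: r(A) ≈ 4.914. (Cross-check: r(A) ≤ ||A||_2 ≈ 7.8217; equality holds whenever A is normal, though it can also hold for some non-normal A.)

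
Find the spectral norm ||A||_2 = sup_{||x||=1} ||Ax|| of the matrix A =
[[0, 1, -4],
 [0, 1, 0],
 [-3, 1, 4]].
||A||_2 ≈ 6.096 (= sqrt(largest eigenvalue of A^T A))

||A||_2 = sigma_max(A) = sqrt(lambda_max(A^T A)). Form the symmetric matrix M = A^T A =
[[9, -3, -12],
 [-3, 3, 0],
 [-12, 0, 32]].
Its characteristic polynomial (trace, sum of principal 2x2 minors, determinant of M give the coefficients) is
  p(λ) = det(λ I - M) = λ^3 - 44λ^2 + 258λ - 144.
No integer candidate from the rational root theorem (±divisors of 144) is a root, so the roots are irrational. The cubic discriminant is Δ = 39972384 > 0, so there are three distinct real roots. p(0) = -144 and p(1) = 71 have opposite signs, so a root lies in (0, 1); Newton's method refines it to λ ≈ 0.6235. p(6) = 36 and p(7) = -151 have opposite signs, so a root lies in (6, 7); Newton's method refines it to λ ≈ 6.2149. p(37) = -181 and p(38) = 996 have opposite signs, so a root lies in (37, 38); Newton's method refines it to λ ≈ 37.1616. Check (Vieta): the three roots sum to 44, matching tr M = 44.
So the eigenvalues of A^T A are ≈ 0.6235, 6.2149, 37.1616 (all ≥ 0, as they must be for A^T A). The largest is λ_max ≈ 37.1616, hence ||A||_2 = sqrt(λ_max) ≈ 6.096.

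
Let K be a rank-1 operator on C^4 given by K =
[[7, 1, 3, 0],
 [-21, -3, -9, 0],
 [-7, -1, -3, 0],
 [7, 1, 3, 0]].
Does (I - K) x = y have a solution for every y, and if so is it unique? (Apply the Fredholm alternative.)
(I - K) is singular (det(I - K) = 0, i.e. 1 ∈ sigma(K)). (I - K) x = y is solvable iff y ⊥ ker((I - K)^*) = span{(7, 1, 3, 0)}, i.e. iff 7y_1 + y_2 + 3y_3 = 0. When solvable, the solutions are x = y + c·(1, -3, -1, 1), c arbitrary (ker(I - K) = span{(1, -3, -1, 1)}, dimension 1).

K has rank 1, so it is an outer product K = u v^T: every row of K is a multiple of one row vector. Reading off the entries, u = (1, -3, -1, 1) and v = (7, 1, 3, 0) (row i of K equals u_i·v^T). A rank-one matrix u v^T satisfies K u = u (v·u) and kills the (3)-dimensional subspace v^⊥, so its characteristic polynomial is lambda^3 (lambda - v·u) with v·u = tr K = 1. Hence the eigenvalues of I - K are 1 (multiplicity 3) and 1 - (1) = 0, so det(I - K) = 0. (Direct check: I - K =
[[-6, -1, -3, 0],
 [21, 4, 9, 0],
 [7, 1, 4, 0],
 [-7, -1, -3, 1]]
has determinant 0.) So 1 is an eigenvalue of K and (I - K) is not invertible. The finite-dimensional Fredholm alternative says: either (I - K) is invertible, or ker(I - K) ≠ {0} and then range(I - K) = ker((I - K)^*)^⊥, with dim ker(I - K) = dim ker((I - K)^*). We are in the second case, so we need both kernels. Kernel of I - K: (I - K) u = u - u (v·u) = u - u = 0, so ker(I - K) = span{u} = span{(1, -3, -1, 1)} (it is exactly 1-dimensional because rank(I - K) = 3). Kernel of the adjoint: K is real, so (I - K)^* = I - K^T = I - v u^T, and (I - v u^T) v = v - v (u·v) = 0; hence ker((I - K)^*) = span{v} = span{(7, 1, 3, 0)}. Therefore (I - K) x = y is solvable iff <y, v> = 0, i.e. iff 7y_1 + y_2 + 3y_3 = 0. When this holds, K y = u (v·y) = 0, so (I - K) y = y and x = y is a particular solution; the full solution set is the line x = y + c·u = y + c·(1, -3, -1, 1), c ∈ C.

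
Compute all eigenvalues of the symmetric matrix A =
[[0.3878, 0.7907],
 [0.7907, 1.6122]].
sigma(A) ≈ {0, 2}

A is real symmetric, so its spectrum consists of real eigenvalues. Expanding the characteristic polynomial of the displayed matrix gives
  det(λ I - A) = p(λ) = λ^2 + (-2)λ + (0).
Solving p(λ) = 0 yields eigenvalues ≈ 0, 2. (A is shown rounded to 4 decimals, so these recover the underlying integer eigenvalues to within that precision.)
Verification: the trace of A = 2 equals the sum of eigenvalues 2, and det(A) ≈ 0.0000 matches the eigenvalue product 0.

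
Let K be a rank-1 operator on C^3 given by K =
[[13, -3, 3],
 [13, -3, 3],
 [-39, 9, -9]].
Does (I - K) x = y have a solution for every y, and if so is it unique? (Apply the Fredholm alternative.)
(I - K) is singular (det(I - K) = 0, i.e. 1 ∈ sigma(K)). (I - K) x = y is solvable iff y ⊥ ker((I - K)^*) = span{(13, -3, 3)}, i.e. iff 13y_1 - 3y_2 + 3y_3 = 0. When solvable, the solutions are x = y + c·(1, 1, -3), c arbitrary (ker(I - K) = span{(1, 1, -3)}, dimension 1).

K has rank 1, so it is an outer product K = u v^T: every row of K is a multiple of one row vector. Reading off the entries, u = (1, 1, -3) and v = (13, -3, 3) (row i of K equals u_i·v^T). A rank-one matrix u v^T satisfies K u = u (v·u) and kills the (2)-dimensional subspace v^⊥, so its characteristic polynomial is lambda^2 (lambda - v·u) with v·u = tr K = 1. Hence the eigenvalues of I - K are 1 (multiplicity 2) and 1 - (1) = 0, so det(I - K) = 0. (Direct check: I - K =
[[-12, 3, -3],
 [-13, 4, -3],
 [39, -9, 10]]
has determinant 0.) So 1 is an eigenvalue of K and (I - K) is not invertible. The finite-dimensional Fredholm alternative says: either (I - K) is invertible, or ker(I - K) ≠ {0} and then range(I - K) = ker((I - K)^*)^⊥, with dim ker(I - K) = dim ker((I - K)^*). We are in the second case, so we need both kernels. Kernel of I - K: (I - K) u = u - u (v·u) = u - u = 0, so ker(I - K) = span{u} = span{(1, 1, -3)} (it is exactly 1-dimensional because rank(I - K) = 2). Kernel of the adjoint: K is real, so (I - K)^* = I - K^T = I - v u^T, and (I - v u^T) v = v - v (u·v) = 0; hence ker((I - K)^*) = span{v} = span{(13, -3, 3)}. Therefore (I - K) x = y is solvable iff <y, v> = 0, i.e. iff 13y_1 - 3y_2 + 3y_3 = 0. When this holds, K y = u (v·y) = 0, so (I - K) y = y and x = y is a particular solution; the full solution set is the line x = y + c·u = y + c·(1, 1, -3), c ∈ C.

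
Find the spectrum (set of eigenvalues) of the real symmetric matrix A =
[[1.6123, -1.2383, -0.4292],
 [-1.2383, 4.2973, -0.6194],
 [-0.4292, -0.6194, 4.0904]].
sigma(A) ≈ {1, 4, 5}

A is real symmetric, so its spectrum consists of real eigenvalues. Expanding the characteristic polynomial of the displayed matrix gives
  det(λ I - A) = p(λ) = λ^3 + (-10)λ^2 + (29)λ + (-20).
Solving p(λ) = 0 yields eigenvalues ≈ 1, 4, 5. (A is shown rounded to 4 decimals, so these recover the underlying integer eigenvalues to within that precision.)
Verification: the trace of A = 10 equals the sum of eigenvalues 10, and det(A) ≈ 19.9997 matches the eigenvalue product 20.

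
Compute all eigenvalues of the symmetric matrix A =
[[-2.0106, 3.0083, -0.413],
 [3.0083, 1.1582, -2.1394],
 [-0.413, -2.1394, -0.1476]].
sigma(A) ≈ {-4, -1, 4}

A is real symmetric, so its spectrum consists of real eigenvalues. Expanding the characteristic polynomial of the displayed matrix gives
  det(λ I - A) = p(λ) = λ^3 + (1)λ^2 + (-16)λ + (-16).
Solving p(λ) = 0 yields eigenvalues ≈ -4, -1, 4. (A is shown rounded to 4 decimals, so these recover the underlying integer eigenvalues to within that precision.)
Verification: the trace of A = -1 equals the sum of eigenvalues -1, and det(A) ≈ 16.0006 matches the eigenvalue product 16.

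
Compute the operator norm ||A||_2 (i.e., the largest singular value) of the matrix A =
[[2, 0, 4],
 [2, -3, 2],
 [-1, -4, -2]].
||A||_2 ≈ 5.6963 (= sqrt(largest eigenvalue of A^T A))

||A||_2 = sigma_max(A) = sqrt(lambda_max(A^T A)). Form the symmetric matrix M = A^T A =
[[9, -2, 14],
 [-2, 25, 2],
 [14, 2, 24]].
Its characteristic polynomial (trace, sum of principal 2x2 minors, determinant of M give the coefficients) is
  p(λ) = det(λ I - M) = λ^3 - 58λ^2 + 837λ - 256.
No integer candidate from the rational root theorem (±divisors of 256) is a root, so the roots are irrational. The cubic discriminant is Δ = 33344912 > 0, so there are three distinct real roots. p(0) = -256 and p(1) = 524 have opposite signs, so a root lies in (0, 1); Newton's method refines it to λ ≈ 0.3126. p(25) = 44 and p(26) = -126 have opposite signs, so a root lies in (25, 26); Newton's method refines it to λ ≈ 25.2393. p(32) = -96 and p(33) = 140 have opposite signs, so a root lies in (32, 33); Newton's method refines it to λ ≈ 32.4481. Check (Vieta): the three roots sum to 58, matching tr M = 58.
So the eigenvalues of A^T A are ≈ 0.3126, 25.2393, 32.4481 (all ≥ 0, as they must be for A^T A). The largest is λ_max ≈ 32.4481, hence ||A||_2 = sqrt(λ_max) ≈ 5.6963.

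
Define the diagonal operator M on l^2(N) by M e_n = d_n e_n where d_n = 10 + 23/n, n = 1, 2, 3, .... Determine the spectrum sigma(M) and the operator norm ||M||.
sigma(M) = {10 + 23/n : n ≥ 1} ∪ {10}; ||M|| = 33

A bounded diagonal operator on l^2 with diagonal entries d_n has spectrum equal to the closure of {d_n : n ≥ 1}: every d_n is an eigenvalue (with eigenvector e_n), so {d_n} ⊂ sigma(M); the spectrum is closed, so its closure is too; and for lambda not in the closure, (M - lambda I) has bounded inverse (the diagonal entries 1/(d_n - lambda) are bounded). For our sequence d_n = 10 + 23/n, n = 1, 2, 3, ...:
  - {d_n} = {10 + 23/n : n ≥ 1}; the only limit point is 10
  - closure = {10 + 23/n : n ≥ 1} ∪ {10}
For the norm: a diagonal operator has ||M|| = sup_n |d_n|. Here d_n = 10 + 23/n is positive and decreasing, so sup_n |d_n| = d_1 = 10 + 23 = 33. So ||M|| = 33.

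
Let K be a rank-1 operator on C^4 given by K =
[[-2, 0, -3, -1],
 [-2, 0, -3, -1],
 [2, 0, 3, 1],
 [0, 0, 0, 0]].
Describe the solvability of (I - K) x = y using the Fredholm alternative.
(I - K) is singular (det(I - K) = 0, i.e. 1 ∈ sigma(K)). (I - K) x = y is solvable iff y ⊥ ker((I - K)^*) = span{(-2, 0, -3, -1)}, i.e. iff -2y_1 - 3y_3 - y_4 = 0. When solvable, the solutions are x = y + c·(1, 1, -1, 0), c arbitrary (ker(I - K) = span{(1, 1, -1, 0)}, dimension 1).

K has rank 1, so it is an outer product K = u v^T: every row of K is a multiple of one row vector. Reading off the entries, u = (1, 1, -1, 0) and v = (-2, 0, -3, -1) (row i of K equals u_i·v^T). A rank-one matrix u v^T satisfies K u = u (v·u) and kills the (3)-dimensional subspace v^⊥, so its characteristic polynomial is lambda^3 (lambda - v·u) with v·u = tr K = 1. Hence the eigenvalues of I - K are 1 (multiplicity 3) and 1 - (1) = 0, so det(I - K) = 0. (Direct check: I - K =
[[3, 0, 3, 1],
 [2, 1, 3, 1],
 [-2, 0, -2, -1],
 [0, 0, 0, 1]]
has determinant 0.) So 1 is an eigenvalue of K and (I - K) is not invertible. The finite-dimensional Fredholm alternative says: either (I - K) is invertible, or ker(I - K) ≠ {0} and then range(I - K) = ker((I - K)^*)^⊥, with dim ker(I - K) = dim ker((I - K)^*). We are in the second case, so we need both kernels. Kernel of I - K: (I - K) u = u - u (v·u) = u - u = 0, so ker(I - K) = span{u} = span{(1, 1, -1, 0)} (it is exactly 1-dimensional because rank(I - K) = 3). Kernel of the adjoint: K is real, so (I - K)^* = I - K^T = I - v u^T, and (I - v u^T) v = v - v (u·v) = 0; hence ker((I - K)^*) = span{v} = span{(-2, 0, -3, -1)}. Therefore (I - K) x = y is solvable iff <y, v> = 0, i.e. iff -2y_1 - 3y_3 - y_4 = 0. When this holds, K y = u (v·y) = 0, so (I - K) y = y and x = y is a particular solution; the full solution set is the line x = y + c·u = y + c·(1, 1, -1, 0), c ∈ C.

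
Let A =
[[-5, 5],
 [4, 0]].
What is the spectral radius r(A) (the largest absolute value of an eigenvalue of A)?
r(A) = (5 + sqrt(105))/2 ≈ 7.6235

The eigenvalues of A are the roots of its characteristic polynomial. With M = A (coefficients from the trace and determinant):
  p(λ) = det(λ I - M) = λ^2 + 5λ - 20.
For λ^2 + 5λ - 20 the discriminant is 105. It is nonnegative but not a perfect square, so the roots are real and irrational: λ = (-5 ± sqrt(105))/2 ≈ 2.6235, -7.6235.
Thus the eigenvalues (to 4 decimals) are 2.6235 (modulus 2.6235); -7.6235 (modulus 7.6235). The spectral radius is the largest modulus: r(A) = (5 + sqrt(105))/2 ≈ 7.6235. (Cross-check: r(A) ≤ ||A||_2 ≈ 7.6973; equality holds whenever A is normal, though it can also hold for some non-normal A.)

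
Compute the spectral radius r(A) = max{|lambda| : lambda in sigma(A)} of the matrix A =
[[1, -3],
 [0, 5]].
r(A) = 5

The eigenvalues of A are the roots of its characteristic polynomial. With M = A (coefficients from the trace and determinant):
  p(λ) = det(λ I - M) = λ^2 - 6λ + 5.
For λ^2 - 6λ + 5 the discriminant is 16. It is a perfect square (4^2), so the roots are rational: λ = (6 ± 4)/2 = 5, 1.
Thus the eigenvalues (to 4 decimals) are 5 (modulus 5); 1 (modulus 1). The spectral radius is the largest modulus: r(A) = 5. (Cross-check: r(A) ≤ ||A||_2 ≈ 5.8541; equality holds whenever A is normal, though it can also hold for some non-normal A.)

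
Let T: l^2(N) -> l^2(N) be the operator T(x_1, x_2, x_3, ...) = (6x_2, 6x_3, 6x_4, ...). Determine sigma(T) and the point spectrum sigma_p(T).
sigma(T) = closed disk {z in C : |z| ≤ 6}; sigma_p(T) = open disk {z in C : |z| < 6}

Note T = 6·V where V is the unit left shift (V x)_k = x_{k+1}; so sigma(T) = 6·sigma(V) and ||T|| = 6||V||. ||T x||^2 = 36sum_{k≥2} |x_k|^2 ≤ 36||x||^2, with equality on {x : x_1 = 0}, so ||T|| = 6. For any lambda with |lambda| < 6, set r = lambda/6 (|r| < 1); the vector x = (1, r, r^2, ...) is in l^2 and satisfies T x = 6(r, r^2, ...) = lambda x, so lambda is an eigenvalue. On the boundary |lambda| = 6 the geometric series diverges, so no l^2 eigenvector exists, but these lambda lie in the approximate point spectrum. Hence sigma(T) is the closed disk of radius 6 and sigma_p(T) is the open disk.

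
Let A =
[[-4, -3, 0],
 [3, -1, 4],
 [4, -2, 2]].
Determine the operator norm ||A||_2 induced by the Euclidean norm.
||A||_2 ≈ 7.3055 (= sqrt(largest eigenvalue of A^T A))

||A||_2 = sigma_max(A) = sqrt(lambda_max(A^T A)). Form the symmetric matrix M = A^T A =
[[41, 1, 20],
 [1, 14, -8],
 [20, -8, 20]].
Its characteristic polynomial (trace, sum of principal 2x2 minors, determinant of M give the coefficients) is
  p(λ) = det(λ I - M) = λ^3 - 75λ^2 + 1209λ - 2916.
No integer candidate from the rational root theorem (±divisors of 2916) is a root, so the roots are irrational. The cubic discriminant is Δ = 762283197 > 0, so there are three distinct real roots. p(2) = -790 and p(3) = 63 have opposite signs, so a root lies in (2, 3); Newton's method refines it to λ ≈ 2.9204. p(18) = 378 and p(19) = -161 have opposite signs, so a root lies in (18, 19); Newton's method refines it to λ ≈ 18.7087. p(53) = -637 and p(54) = 1134 have opposite signs, so a root lies in (53, 54); Newton's method refines it to λ ≈ 53.3709. Check (Vieta): the three roots sum to 75, matching tr M = 75.
So the eigenvalues of A^T A are ≈ 2.9204, 18.7087, 53.3709 (all ≥ 0, as they must be for A^T A). The largest is λ_max ≈ 53.3709, hence ||A||_2 = sqrt(λ_max) ≈ 7.3055.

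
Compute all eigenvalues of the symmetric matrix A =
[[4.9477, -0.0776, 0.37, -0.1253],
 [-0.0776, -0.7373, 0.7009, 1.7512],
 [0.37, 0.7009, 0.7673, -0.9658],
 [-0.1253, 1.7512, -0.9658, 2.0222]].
sigma(A) ≈ {-2, 1, 3, 5}

A is real symmetric, so its spectrum consists of real eigenvalues. Expanding the characteristic polynomial of the displayed matrix gives
  det(λ I - A) = p(λ) = λ^4 + (-7)λ^3 + (5)λ^2 + (31.0012)λ + (-30).
Solving p(λ) = 0 yields eigenvalues ≈ -2, 1, 3, 5. (A is shown rounded to 4 decimals, so these recover the underlying integer eigenvalues to within that precision.)
Verification: the trace of A = 7 equals the sum of eigenvalues 7, and det(A) ≈ -30.0001 matches the eigenvalue product -30.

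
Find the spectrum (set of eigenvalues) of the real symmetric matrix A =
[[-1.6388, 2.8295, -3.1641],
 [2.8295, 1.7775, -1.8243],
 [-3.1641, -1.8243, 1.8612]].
sigma(A) ≈ {-4, 0, 6}

A is real symmetric, so its spectrum consists of real eigenvalues. Expanding the characteristic polynomial of the displayed matrix gives
  det(λ I - A) = p(λ) = λ^3 + (-2)λ^2 + (-24)λ + (-0.0013).
Solving p(λ) = 0 yields eigenvalues ≈ -4, 0, 6. (A is shown rounded to 4 decimals, so these recover the underlying integer eigenvalues to within that precision.)
Verification: the trace of A = 2 equals the sum of eigenvalues 2, and det(A) ≈ 0.0013 matches the eigenvalue product 0.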